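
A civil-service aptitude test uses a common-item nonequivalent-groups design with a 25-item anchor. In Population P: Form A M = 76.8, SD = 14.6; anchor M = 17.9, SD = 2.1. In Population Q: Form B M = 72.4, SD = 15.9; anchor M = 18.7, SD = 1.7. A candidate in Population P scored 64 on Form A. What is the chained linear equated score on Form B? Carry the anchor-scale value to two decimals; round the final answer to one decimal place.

Form A → anchor (Population P): v = (2.1/14.6)(64 − 76.8) + 17.9 = 16.06
anchor → Form B (Population Q): y = (15.9/1.7)(16.06 − 18.7) + 72.4 = 47.7

47.7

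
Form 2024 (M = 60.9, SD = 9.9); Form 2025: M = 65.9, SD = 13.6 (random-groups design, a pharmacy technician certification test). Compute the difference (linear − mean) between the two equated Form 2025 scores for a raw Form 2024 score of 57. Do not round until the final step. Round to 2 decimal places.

Mean-equated: 57 + (65.9 − 60.9) = 62.00
Linear-equated: (13.6/9.9)(57 − 60.9) + 65.9 = 60.542
Difference = 60.542 − 62.00 = -1.46

-1.46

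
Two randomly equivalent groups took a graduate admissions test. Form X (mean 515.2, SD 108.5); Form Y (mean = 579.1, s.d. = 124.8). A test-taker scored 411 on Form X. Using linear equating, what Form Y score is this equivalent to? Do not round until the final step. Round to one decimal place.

459.2

Linear equating: y = (SD_Y/SD_X)(x − M_X) + M_Y
y = (124.8/108.5)(411 − 515.2) + 579.1
y = 1.150230 × -104.2 + 579.1 = -119.8540 + 579.1 = 459.2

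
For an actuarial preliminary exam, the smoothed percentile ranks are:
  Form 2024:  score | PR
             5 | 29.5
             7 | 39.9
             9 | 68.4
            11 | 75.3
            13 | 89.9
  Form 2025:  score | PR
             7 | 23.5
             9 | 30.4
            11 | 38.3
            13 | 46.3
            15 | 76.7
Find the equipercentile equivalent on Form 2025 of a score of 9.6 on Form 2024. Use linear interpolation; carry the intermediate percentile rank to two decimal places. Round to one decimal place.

PR of 9.6 on Form 2024: 68.4 + (9.6 − 9)/(11 − 9) × (75.3 − 68.4) = 70.47
On Form 2025, PR 70.47 falls between score 13 (PR 46.3) and 15 (PR 76.7).
Interpolate: 13 + (70.47 − 46.3)/(76.7 − 46.3) × (15 − 13) = 14.6

14.6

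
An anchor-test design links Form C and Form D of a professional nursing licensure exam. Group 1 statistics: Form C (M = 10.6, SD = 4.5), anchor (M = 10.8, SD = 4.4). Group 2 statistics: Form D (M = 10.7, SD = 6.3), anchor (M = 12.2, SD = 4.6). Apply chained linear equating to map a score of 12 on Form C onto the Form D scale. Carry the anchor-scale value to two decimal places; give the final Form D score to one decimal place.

Form C → anchor (Group 1): v = (4.4/4.5)(12 − 10.6) + 10.8 = 12.17
anchor → Form D (Group 2): y = (6.3/4.6)(12.17 − 12.2) + 10.7 = 10.7

10.7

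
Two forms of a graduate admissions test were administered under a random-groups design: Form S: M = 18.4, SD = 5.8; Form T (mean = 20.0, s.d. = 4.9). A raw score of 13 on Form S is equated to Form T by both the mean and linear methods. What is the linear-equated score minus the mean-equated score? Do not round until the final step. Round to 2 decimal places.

Mean-equated: 13 + (20.0 − 18.4) = 14.60
Linear-equated: (4.9/5.8)(13 − 18.4) + 20.0 = 15.438
Difference = 15.438 − 14.60 = 0.84

0.84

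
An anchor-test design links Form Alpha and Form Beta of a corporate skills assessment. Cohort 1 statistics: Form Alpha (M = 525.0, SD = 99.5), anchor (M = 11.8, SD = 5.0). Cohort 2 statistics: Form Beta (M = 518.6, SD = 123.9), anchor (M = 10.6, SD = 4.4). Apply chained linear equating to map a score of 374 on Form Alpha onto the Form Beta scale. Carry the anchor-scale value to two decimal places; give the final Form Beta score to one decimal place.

338.7

Form Alpha → anchor (Cohort 1): v = (5.0/99.5)(374 − 525.0) + 11.8 = 4.21
anchor → Form Beta (Cohort 2): y = (123.9/4.4)(4.21 − 10.6) + 518.6 = 338.7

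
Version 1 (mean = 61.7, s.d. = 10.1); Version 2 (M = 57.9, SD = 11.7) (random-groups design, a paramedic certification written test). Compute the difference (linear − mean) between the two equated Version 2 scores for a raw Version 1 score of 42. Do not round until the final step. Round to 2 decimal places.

Mean-equated: 42 + (57.9 − 61.7) = 38.20
Linear-equated: (11.7/10.1)(42 − 61.7) + 57.9 = 35.079
Difference = 35.079 − 38.20 = -3.12

-3.12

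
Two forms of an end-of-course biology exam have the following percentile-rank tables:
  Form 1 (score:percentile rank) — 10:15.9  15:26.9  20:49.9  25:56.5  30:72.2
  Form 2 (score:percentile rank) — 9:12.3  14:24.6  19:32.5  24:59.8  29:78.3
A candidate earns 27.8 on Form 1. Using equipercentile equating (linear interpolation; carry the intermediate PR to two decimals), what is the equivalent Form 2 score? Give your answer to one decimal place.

PR of 27.8 on Form 1: 56.5 + (27.8 − 25)/(30 − 25) × (72.2 − 56.5) = 65.29
On Form 2, PR 65.29 falls between score 24 (PR 59.8) and 29 (PR 78.3).
Interpolate: 24 + (65.29 − 59.8)/(78.3 − 59.8) × (29 − 24) = 25.5

25.5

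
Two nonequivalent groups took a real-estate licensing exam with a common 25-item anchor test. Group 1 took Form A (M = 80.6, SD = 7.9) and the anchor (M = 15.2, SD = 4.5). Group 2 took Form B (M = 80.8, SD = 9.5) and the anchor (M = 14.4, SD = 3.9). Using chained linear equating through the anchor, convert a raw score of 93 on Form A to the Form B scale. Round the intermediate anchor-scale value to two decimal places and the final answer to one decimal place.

99.9

Form A → anchor (Group 1): v = (4.5/7.9)(93 − 80.6) + 15.2 = 22.26
anchor → Form B (Group 2): y = (9.5/3.9)(22.26 − 14.4) + 80.8 = 99.9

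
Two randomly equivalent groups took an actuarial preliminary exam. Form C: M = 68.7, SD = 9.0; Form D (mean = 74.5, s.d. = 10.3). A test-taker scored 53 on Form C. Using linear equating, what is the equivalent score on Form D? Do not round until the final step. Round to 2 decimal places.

56.53

Linear equating: y = (SD_Y/SD_X)(x − M_X) + M_Y
y = (10.3/9.0)(53 − 68.7) + 74.5
y = 1.144444 × -15.7 + 74.5 = -17.9678 + 74.5 = 56.53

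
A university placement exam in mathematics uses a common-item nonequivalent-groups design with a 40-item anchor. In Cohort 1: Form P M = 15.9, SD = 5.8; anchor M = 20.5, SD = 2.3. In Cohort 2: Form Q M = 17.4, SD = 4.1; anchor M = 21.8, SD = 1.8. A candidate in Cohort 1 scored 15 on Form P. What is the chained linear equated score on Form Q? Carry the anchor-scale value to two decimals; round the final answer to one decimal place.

Form P → anchor (Cohort 1): v = (2.3/5.8)(15 − 15.9) + 20.5 = 20.14
anchor → Form Q (Cohort 2): y = (4.1/1.8)(20.14 − 21.8) + 17.4 = 13.6

13.6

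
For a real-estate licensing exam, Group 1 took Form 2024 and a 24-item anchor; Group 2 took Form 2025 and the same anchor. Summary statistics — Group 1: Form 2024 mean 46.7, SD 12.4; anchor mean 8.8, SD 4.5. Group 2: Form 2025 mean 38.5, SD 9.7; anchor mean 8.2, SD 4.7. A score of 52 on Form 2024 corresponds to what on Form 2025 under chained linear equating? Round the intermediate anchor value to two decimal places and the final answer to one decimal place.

Form 2024 → anchor (Group 1): v = (4.5/12.4)(52 − 46.7) + 8.8 = 10.72
anchor → Form 2025 (Group 2): y = (9.7/4.7)(10.72 − 8.2) + 38.5 = 43.7

43.7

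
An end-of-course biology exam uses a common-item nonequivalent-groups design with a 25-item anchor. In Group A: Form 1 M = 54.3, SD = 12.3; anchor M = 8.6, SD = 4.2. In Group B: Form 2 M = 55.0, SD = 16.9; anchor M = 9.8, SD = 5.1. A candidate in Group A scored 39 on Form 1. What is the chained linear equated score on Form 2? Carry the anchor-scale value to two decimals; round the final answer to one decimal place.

Form 1 → anchor (Group A): v = (4.2/12.3)(39 − 54.3) + 8.6 = 3.38
anchor → Form 2 (Group B): y = (16.9/5.1)(3.38 − 9.8) + 55.0 = 33.7

33.7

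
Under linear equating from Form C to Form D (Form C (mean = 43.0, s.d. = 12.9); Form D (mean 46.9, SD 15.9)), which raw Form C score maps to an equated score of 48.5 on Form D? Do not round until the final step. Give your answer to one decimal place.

44.3

Invert y = (SD_Y/SD_X)(x − M_X) + M_Y:
x = (SD_X/SD_Y)(y − M_Y) + M_X = (12.9/15.9)(48.5 − 46.9) + 43.0
x = 0.811321 × 1.600 + 43.0 = 44.3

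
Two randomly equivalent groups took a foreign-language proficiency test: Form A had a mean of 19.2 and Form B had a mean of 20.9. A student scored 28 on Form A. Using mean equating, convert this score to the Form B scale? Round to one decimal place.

Mean equating: y = x + (M_Y − M_X) = 28 + (20.9 − 19.2) = 29.7

29.7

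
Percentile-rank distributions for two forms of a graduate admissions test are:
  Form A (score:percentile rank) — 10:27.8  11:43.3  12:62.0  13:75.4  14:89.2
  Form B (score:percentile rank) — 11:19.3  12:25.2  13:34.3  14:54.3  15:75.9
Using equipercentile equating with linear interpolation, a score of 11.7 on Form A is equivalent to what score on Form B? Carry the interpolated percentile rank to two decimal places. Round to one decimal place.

PR of 11.7 on Form A: 43.3 + (11.7 − 11)/(12 − 11) × (62.0 − 43.3) = 56.39
On Form B, PR 56.39 falls between score 14 (PR 54.3) and 15 (PR 75.9).
Interpolate: 14 + (56.39 − 54.3)/(75.9 − 54.3) × (15 − 14) = 14.1

14.1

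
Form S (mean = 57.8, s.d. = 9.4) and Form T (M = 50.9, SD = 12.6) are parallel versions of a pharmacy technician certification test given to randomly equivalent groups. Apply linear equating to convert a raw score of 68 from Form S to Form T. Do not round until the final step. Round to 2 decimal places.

Linear equating: y = (SD_Y/SD_X)(x − M_X) + M_Y
y = (12.6/9.4)(68 − 57.8) + 50.9
y = 1.340426 × 10.2 + 50.9 = 13.6723 + 50.9 = 64.57

64.57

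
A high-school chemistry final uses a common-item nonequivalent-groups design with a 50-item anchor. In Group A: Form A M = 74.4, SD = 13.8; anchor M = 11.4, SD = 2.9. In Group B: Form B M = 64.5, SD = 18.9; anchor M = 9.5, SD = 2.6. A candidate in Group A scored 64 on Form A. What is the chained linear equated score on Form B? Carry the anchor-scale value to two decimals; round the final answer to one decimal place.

62.4

Form A → anchor (Group A): v = (2.9/13.8)(64 − 74.4) + 11.4 = 9.21
anchor → Form B (Group B): y = (18.9/2.6)(9.21 − 9.5) + 64.5 = 62.4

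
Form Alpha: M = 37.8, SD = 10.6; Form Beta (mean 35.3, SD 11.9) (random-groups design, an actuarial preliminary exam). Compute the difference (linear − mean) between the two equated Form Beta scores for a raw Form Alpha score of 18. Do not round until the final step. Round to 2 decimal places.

-2.43

Mean-equated: 18 + (35.3 − 37.8) = 15.50
Linear-equated: (11.9/10.6)(18 − 37.8) + 35.3 = 13.072
Difference = 13.072 − 15.50 = -2.43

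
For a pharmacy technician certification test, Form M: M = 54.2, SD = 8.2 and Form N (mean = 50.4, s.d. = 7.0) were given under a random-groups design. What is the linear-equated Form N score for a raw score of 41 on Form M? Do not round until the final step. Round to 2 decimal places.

Linear equating: y = (SD_Y/SD_X)(x − M_X) + M_Y
y = (7.0/8.2)(41 − 54.2) + 50.4
y = 0.853659 × -13.2 + 50.4 = -11.2683 + 50.4 = 39.13

39.13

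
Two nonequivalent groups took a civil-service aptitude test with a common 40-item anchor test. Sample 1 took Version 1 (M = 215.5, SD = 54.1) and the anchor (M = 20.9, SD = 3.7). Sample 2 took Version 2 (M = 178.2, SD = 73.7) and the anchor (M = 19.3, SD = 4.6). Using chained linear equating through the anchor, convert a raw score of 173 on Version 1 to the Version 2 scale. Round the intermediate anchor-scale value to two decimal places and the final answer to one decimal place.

157.2

Version 1 → anchor (Sample 1): v = (3.7/54.1)(173 − 215.5) + 20.9 = 17.99
anchor → Version 2 (Sample 2): y = (73.7/4.6)(17.99 − 19.3) + 178.2 = 157.2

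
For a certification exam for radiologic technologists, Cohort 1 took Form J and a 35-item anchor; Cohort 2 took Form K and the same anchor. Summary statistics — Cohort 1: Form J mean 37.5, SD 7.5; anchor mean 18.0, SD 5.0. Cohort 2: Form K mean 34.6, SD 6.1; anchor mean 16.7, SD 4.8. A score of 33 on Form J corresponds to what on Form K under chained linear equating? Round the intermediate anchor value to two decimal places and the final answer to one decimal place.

32.4

Form J → anchor (Cohort 1): v = (5.0/7.5)(33 − 37.5) + 18.0 = 15.00
anchor → Form K (Cohort 2): y = (6.1/4.8)(15.00 − 16.7) + 34.6 = 32.4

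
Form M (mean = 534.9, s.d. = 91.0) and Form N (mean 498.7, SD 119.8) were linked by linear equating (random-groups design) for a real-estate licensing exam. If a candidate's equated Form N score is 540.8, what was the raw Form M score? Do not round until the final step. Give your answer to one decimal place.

566.9

Invert y = (SD_Y/SD_X)(x − M_X) + M_Y:
x = (SD_X/SD_Y)(y − M_Y) + M_X = (91.0/119.8)(540.8 − 498.7) + 534.9
x = 0.759599 × 42.100 + 534.9 = 566.9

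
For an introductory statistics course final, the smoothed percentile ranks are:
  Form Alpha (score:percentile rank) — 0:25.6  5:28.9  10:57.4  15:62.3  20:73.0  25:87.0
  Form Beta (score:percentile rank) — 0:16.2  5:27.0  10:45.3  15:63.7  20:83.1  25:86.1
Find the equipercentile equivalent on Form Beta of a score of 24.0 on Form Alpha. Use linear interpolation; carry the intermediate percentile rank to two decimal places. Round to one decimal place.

PR of 24.0 on Form Alpha: 73.0 + (24.0 − 20)/(25 − 20) × (87.0 − 73.0) = 84.20
On Form Beta, PR 84.20 falls between score 20 (PR 83.1) and 25 (PR 86.1).
Interpolate: 20 + (84.20 − 83.1)/(86.1 − 83.1) × (25 − 20) = 21.8

21.8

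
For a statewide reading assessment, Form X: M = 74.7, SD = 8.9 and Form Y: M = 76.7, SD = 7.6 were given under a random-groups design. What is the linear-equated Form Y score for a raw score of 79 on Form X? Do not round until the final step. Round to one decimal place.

80.4

Linear equating: y = (SD_Y/SD_X)(x − M_X) + M_Y
y = (7.6/8.9)(79 − 74.7) + 76.7
y = 0.853933 × 4.3 + 76.7 = 3.6719 + 76.7 = 80.4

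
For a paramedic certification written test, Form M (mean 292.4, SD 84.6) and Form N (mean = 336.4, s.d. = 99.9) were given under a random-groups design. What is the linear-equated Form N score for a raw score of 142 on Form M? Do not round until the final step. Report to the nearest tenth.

Linear equating: y = (SD_Y/SD_X)(x − M_X) + M_Y
y = (99.9/84.6)(142 − 292.4) + 336.4
y = 1.180851 × -150.4 + 336.4 = -177.6000 + 336.4 = 158.8

158.8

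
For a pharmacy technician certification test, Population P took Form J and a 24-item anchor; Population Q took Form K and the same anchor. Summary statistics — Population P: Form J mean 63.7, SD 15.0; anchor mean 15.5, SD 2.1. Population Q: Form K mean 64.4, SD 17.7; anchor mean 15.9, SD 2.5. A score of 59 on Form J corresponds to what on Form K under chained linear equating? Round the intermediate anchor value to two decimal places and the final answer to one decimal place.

Form J → anchor (Population P): v = (2.1/15.0)(59 − 63.7) + 15.5 = 14.84
anchor → Form K (Population Q): y = (17.7/2.5)(14.84 − 15.9) + 64.4 = 56.9

56.9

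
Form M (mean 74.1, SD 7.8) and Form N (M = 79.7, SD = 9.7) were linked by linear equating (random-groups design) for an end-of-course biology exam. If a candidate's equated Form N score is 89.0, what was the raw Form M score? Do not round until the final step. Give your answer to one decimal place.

81.6

Invert y = (SD_Y/SD_X)(x − M_X) + M_Y:
x = (SD_X/SD_Y)(y − M_Y) + M_X = (7.8/9.7)(89.0 − 79.7) + 74.1
x = 0.804124 × 9.300 + 74.1 = 81.6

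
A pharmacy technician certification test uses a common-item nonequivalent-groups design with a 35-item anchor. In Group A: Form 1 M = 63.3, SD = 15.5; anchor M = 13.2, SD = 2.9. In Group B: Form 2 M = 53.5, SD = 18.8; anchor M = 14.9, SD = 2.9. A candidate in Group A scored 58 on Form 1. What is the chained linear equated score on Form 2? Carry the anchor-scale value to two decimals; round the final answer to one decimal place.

36.1

Form 1 → anchor (Group A): v = (2.9/15.5)(58 − 63.3) + 13.2 = 12.21
anchor → Form 2 (Group B): y = (18.8/2.9)(12.21 − 14.9) + 53.5 = 36.1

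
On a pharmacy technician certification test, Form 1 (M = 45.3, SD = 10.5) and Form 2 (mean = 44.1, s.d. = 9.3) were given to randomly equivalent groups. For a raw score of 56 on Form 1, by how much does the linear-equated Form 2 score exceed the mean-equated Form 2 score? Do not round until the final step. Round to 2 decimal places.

-1.22

Mean-equated: 56 + (44.1 − 45.3) = 54.80
Linear-equated: (9.3/10.5)(56 − 45.3) + 44.1 = 53.577
Difference = 53.577 − 54.80 = -1.22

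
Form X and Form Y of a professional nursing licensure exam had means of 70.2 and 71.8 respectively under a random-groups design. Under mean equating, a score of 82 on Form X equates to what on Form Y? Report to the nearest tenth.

83.6

Mean equating: y = x + (M_Y − M_X) = 82 + (71.8 − 70.2) = 83.6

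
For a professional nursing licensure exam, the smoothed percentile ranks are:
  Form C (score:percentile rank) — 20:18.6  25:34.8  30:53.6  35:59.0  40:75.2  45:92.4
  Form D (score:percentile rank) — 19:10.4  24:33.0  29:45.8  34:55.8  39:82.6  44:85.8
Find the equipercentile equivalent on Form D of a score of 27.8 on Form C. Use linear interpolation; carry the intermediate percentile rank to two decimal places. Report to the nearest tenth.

28.8

PR of 27.8 on Form C: 34.8 + (27.8 − 25)/(30 − 25) × (53.6 − 34.8) = 45.33
On Form D, PR 45.33 falls between score 24 (PR 33.0) and 29 (PR 45.8).
Interpolate: 24 + (45.33 − 33.0)/(45.8 − 33.0) × (29 − 24) = 28.8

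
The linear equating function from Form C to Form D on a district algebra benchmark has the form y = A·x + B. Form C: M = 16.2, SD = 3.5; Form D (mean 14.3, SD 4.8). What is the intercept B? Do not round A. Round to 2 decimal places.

A = SD_Y / SD_X = 4.8 / 3.5 = 1.371429
B = M_Y − A·M_X = 14.3 − 1.371429 × 16.2 = -7.92

-7.92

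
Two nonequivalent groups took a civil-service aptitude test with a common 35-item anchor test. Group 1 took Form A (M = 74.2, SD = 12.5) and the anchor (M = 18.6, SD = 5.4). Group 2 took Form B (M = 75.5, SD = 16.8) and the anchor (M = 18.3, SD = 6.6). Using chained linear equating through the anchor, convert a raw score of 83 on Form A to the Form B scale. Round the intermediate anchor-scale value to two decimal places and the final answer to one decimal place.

85.9

Form A → anchor (Group 1): v = (5.4/12.5)(83 − 74.2) + 18.6 = 22.40
anchor → Form B (Group 2): y = (16.8/6.6)(22.40 − 18.3) + 75.5 = 85.9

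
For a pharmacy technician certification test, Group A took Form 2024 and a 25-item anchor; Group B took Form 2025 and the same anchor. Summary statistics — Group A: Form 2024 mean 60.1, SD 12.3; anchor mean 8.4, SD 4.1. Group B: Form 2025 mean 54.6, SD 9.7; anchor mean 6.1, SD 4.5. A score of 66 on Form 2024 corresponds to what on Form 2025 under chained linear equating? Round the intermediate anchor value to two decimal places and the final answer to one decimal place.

63.8

Form 2024 → anchor (Group A): v = (4.1/12.3)(66 − 60.1) + 8.4 = 10.37
anchor → Form 2025 (Group B): y = (9.7/4.5)(10.37 − 6.1) + 54.6 = 63.8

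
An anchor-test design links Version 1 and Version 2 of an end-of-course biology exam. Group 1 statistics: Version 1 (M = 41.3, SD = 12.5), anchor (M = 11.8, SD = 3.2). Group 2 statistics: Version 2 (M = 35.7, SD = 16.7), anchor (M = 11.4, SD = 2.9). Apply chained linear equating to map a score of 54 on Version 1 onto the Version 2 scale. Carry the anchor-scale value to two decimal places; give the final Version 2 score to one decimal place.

Version 1 → anchor (Group 1): v = (3.2/12.5)(54 − 41.3) + 11.8 = 15.05
anchor → Version 2 (Group 2): y = (16.7/2.9)(15.05 − 11.4) + 35.7 = 56.7

56.7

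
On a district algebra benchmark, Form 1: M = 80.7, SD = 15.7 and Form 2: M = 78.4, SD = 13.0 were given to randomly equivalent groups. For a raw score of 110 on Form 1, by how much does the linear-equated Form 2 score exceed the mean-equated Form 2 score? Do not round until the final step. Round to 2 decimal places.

-5.04

Mean-equated: 110 + (78.4 − 80.7) = 107.70
Linear-equated: (13.0/15.7)(110 − 80.7) + 78.4 = 102.661
Difference = 102.661 − 107.70 = -5.04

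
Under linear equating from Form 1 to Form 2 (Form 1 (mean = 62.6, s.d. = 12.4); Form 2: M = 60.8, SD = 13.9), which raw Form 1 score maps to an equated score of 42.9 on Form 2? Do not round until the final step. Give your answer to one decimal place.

46.6

Invert y = (SD_Y/SD_X)(x − M_X) + M_Y:
x = (SD_X/SD_Y)(y − M_Y) + M_X = (12.4/13.9)(42.9 − 60.8) + 62.6
x = 0.892086 × -17.900 + 62.6 = 46.6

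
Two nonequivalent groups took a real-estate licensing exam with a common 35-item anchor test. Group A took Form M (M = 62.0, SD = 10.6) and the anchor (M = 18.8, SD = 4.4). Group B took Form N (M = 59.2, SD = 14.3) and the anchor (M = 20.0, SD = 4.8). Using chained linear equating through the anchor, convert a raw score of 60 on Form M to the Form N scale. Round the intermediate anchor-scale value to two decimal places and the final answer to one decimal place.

53.2

Form M → anchor (Group A): v = (4.4/10.6)(60 − 62.0) + 18.8 = 17.97
anchor → Form N (Group B): y = (14.3/4.8)(17.97 − 20.0) + 59.2 = 53.2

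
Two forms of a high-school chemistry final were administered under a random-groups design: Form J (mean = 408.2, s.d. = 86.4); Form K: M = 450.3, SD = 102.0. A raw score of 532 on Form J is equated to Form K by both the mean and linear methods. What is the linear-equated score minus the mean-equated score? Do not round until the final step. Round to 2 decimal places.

22.35

Mean-equated: 532 + (450.3 − 408.2) = 574.10
Linear-equated: (102.0/86.4)(532 − 408.2) + 450.3 = 596.453
Difference = 596.453 − 574.10 = 22.35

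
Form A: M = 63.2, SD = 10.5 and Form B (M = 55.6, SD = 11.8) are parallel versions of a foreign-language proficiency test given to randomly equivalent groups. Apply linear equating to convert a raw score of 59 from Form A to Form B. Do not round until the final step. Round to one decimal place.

Linear equating: y = (SD_Y/SD_X)(x − M_X) + M_Y
y = (11.8/10.5)(59 − 63.2) + 55.6
y = 1.123810 × -4.2 + 55.6 = -4.7200 + 55.6 = 50.9

50.9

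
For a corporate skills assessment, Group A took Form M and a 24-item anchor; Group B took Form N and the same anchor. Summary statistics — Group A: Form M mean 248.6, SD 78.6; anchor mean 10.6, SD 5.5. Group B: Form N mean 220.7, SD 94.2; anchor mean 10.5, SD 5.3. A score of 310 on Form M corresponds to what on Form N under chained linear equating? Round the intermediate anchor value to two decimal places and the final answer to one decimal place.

Form M → anchor (Group A): v = (5.5/78.6)(310 − 248.6) + 10.6 = 14.90
anchor → Form N (Group B): y = (94.2/5.3)(14.90 − 10.5) + 220.7 = 298.9

298.9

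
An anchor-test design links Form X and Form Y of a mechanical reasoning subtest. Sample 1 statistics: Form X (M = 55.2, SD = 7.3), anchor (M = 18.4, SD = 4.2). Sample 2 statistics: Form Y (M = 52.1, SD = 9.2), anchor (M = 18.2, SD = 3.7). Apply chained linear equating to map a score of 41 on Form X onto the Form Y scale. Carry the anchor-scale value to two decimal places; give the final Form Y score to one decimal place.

Form X → anchor (Sample 1): v = (4.2/7.3)(41 − 55.2) + 18.4 = 10.23
anchor → Form Y (Sample 2): y = (9.2/3.7)(10.23 − 18.2) + 52.1 = 32.3

32.3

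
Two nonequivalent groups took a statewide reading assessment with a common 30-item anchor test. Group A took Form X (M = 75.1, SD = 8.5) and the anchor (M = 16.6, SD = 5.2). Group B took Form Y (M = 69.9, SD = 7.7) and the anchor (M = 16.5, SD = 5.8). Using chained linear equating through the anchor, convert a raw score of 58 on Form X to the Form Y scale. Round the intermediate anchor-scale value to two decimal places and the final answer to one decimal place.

56.1

Form X → anchor (Group A): v = (5.2/8.5)(58 − 75.1) + 16.6 = 6.14
anchor → Form Y (Group B): y = (7.7/5.8)(6.14 − 16.5) + 69.9 = 56.1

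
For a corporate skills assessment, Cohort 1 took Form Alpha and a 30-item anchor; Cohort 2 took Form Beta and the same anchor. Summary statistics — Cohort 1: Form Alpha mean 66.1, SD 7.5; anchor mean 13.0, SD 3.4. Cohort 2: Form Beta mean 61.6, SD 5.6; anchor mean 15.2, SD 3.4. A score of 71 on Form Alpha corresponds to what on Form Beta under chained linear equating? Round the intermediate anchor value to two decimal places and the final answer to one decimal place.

61.6

Form Alpha → anchor (Cohort 1): v = (3.4/7.5)(71 − 66.1) + 13.0 = 15.22
anchor → Form Beta (Cohort 2): y = (5.6/3.4)(15.22 − 15.2) + 61.6 = 61.6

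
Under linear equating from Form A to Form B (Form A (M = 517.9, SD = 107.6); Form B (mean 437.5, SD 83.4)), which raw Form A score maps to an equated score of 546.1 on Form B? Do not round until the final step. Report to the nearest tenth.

Invert y = (SD_Y/SD_X)(x − M_X) + M_Y:
x = (SD_X/SD_Y)(y − M_Y) + M_X = (107.6/83.4)(546.1 − 437.5) + 517.9
x = 1.290168 × 108.600 + 517.9 = 658.0

658.0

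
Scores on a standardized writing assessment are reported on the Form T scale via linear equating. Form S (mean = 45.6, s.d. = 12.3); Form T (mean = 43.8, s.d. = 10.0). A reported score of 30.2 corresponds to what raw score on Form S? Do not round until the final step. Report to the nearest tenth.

Invert y = (SD_Y/SD_X)(x − M_X) + M_Y:
x = (SD_X/SD_Y)(y − M_Y) + M_X = (12.3/10.0)(30.2 − 43.8) + 45.6
x = 1.230000 × -13.600 + 45.6 = 28.9

28.9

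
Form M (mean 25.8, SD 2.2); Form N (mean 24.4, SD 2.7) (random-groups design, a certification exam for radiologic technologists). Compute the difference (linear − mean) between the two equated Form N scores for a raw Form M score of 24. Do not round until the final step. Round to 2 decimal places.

Mean-equated: 24 + (24.4 − 25.8) = 22.60
Linear-equated: (2.7/2.2)(24 − 25.8) + 24.4 = 22.191
Difference = 22.191 − 22.60 = -0.41

-0.41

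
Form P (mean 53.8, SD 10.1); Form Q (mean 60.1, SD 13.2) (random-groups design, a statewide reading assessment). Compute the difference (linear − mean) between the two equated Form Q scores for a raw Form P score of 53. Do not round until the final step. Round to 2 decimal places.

-0.25

Mean-equated: 53 + (60.1 − 53.8) = 59.30
Linear-equated: (13.2/10.1)(53 − 53.8) + 60.1 = 59.054
Difference = 59.054 − 59.30 = -0.25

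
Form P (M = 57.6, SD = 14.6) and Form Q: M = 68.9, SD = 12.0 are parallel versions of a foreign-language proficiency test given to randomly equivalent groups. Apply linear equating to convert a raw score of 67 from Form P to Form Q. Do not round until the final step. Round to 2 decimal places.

Linear equating: y = (SD_Y/SD_X)(x − M_X) + M_Y
y = (12.0/14.6)(67 − 57.6) + 68.9
y = 0.821918 × 9.4 + 68.9 = 7.7260 + 68.9 = 76.63

76.63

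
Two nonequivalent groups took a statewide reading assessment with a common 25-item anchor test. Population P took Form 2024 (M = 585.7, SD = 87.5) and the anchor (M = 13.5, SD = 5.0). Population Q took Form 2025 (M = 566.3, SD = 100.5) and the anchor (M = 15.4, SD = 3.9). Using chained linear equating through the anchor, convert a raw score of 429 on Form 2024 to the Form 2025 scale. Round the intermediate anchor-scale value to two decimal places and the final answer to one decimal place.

Form 2024 → anchor (Population P): v = (5.0/87.5)(429 − 585.7) + 13.5 = 4.55
anchor → Form 2025 (Population Q): y = (100.5/3.9)(4.55 − 15.4) + 566.3 = 286.7

286.7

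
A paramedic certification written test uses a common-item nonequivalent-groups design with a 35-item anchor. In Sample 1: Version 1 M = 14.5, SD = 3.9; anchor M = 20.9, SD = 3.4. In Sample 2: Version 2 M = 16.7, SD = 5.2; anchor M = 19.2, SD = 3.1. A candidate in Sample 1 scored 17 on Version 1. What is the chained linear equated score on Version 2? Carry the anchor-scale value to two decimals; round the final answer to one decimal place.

23.2

Version 1 → anchor (Sample 1): v = (3.4/3.9)(17 − 14.5) + 20.9 = 23.08
anchor → Version 2 (Sample 2): y = (5.2/3.1)(23.08 − 19.2) + 16.7 = 23.2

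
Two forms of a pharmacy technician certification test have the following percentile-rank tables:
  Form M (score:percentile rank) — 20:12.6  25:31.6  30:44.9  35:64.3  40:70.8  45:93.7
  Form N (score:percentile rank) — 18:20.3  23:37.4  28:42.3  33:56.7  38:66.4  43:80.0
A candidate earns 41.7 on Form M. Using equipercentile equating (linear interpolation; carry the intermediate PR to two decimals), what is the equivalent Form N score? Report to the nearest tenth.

PR of 41.7 on Form M: 70.8 + (41.7 − 40)/(45 − 40) × (93.7 − 70.8) = 78.59
On Form N, PR 78.59 falls between score 38 (PR 66.4) and 43 (PR 80.0).
Interpolate: 38 + (78.59 − 66.4)/(80.0 − 66.4) × (43 − 38) = 42.5

42.5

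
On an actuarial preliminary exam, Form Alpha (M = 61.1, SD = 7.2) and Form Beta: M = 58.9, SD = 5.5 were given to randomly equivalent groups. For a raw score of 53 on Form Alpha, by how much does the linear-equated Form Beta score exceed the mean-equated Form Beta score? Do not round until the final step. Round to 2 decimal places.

Mean-equated: 53 + (58.9 − 61.1) = 50.80
Linear-equated: (5.5/7.2)(53 − 61.1) + 58.9 = 52.712
Difference = 52.712 − 50.80 = 1.91

1.91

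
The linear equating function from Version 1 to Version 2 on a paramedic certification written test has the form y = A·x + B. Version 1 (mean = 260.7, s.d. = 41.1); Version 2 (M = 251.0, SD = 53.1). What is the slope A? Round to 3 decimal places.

A = SD_Y / SD_X = 53.1 / 41.1 = 1.292

1.292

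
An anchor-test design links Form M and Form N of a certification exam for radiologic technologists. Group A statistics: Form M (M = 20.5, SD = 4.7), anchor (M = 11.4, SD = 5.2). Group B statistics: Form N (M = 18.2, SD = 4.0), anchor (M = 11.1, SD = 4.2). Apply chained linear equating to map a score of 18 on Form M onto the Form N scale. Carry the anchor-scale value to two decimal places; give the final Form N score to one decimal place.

15.8

Form M → anchor (Group A): v = (5.2/4.7)(18 − 20.5) + 11.4 = 8.63
anchor → Form N (Group B): y = (4.0/4.2)(8.63 − 11.1) + 18.2 = 15.8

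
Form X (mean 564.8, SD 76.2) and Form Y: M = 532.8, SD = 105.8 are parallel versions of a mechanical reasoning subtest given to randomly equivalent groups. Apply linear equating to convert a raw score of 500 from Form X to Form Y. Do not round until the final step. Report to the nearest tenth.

Linear equating: y = (SD_Y/SD_X)(x − M_X) + M_Y
y = (105.8/76.2)(500 − 564.8) + 532.8
y = 1.388451 × -64.8 + 532.8 = -89.9717 + 532.8 = 442.8

442.8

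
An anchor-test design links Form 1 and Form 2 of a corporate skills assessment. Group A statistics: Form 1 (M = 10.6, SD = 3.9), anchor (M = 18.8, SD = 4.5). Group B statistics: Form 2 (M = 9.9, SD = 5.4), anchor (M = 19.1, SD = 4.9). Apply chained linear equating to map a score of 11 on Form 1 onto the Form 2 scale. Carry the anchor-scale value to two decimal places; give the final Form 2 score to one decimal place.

10.1

Form 1 → anchor (Group A): v = (4.5/3.9)(11 − 10.6) + 18.8 = 19.26
anchor → Form 2 (Group B): y = (5.4/4.9)(19.26 − 19.1) + 9.9 = 10.1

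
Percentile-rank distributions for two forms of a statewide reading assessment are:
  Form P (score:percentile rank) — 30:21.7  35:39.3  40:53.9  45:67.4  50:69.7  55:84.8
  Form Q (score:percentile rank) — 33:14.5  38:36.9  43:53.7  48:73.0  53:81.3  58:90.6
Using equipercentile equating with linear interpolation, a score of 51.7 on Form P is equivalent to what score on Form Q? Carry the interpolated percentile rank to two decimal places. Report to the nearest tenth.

PR of 51.7 on Form P: 69.7 + (51.7 − 50)/(55 − 50) × (84.8 − 69.7) = 74.83
On Form Q, PR 74.83 falls between score 48 (PR 73.0) and 53 (PR 81.3).
Interpolate: 48 + (74.83 − 73.0)/(81.3 − 73.0) × (53 − 48) = 49.1

49.1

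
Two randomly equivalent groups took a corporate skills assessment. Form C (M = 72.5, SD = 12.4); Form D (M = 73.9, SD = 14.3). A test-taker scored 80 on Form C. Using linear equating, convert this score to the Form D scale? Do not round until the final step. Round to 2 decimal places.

Linear equating: y = (SD_Y/SD_X)(x − M_X) + M_Y
y = (14.3/12.4)(80 − 72.5) + 73.9
y = 1.153226 × 7.5 + 73.9 = 8.6492 + 73.9 = 82.55

82.55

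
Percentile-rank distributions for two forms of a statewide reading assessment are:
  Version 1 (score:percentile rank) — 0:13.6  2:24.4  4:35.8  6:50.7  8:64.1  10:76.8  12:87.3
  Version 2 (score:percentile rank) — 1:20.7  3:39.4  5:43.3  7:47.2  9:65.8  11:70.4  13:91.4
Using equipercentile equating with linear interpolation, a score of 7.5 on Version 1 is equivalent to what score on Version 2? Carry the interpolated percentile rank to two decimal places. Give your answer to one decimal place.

PR of 7.5 on Version 1: 50.7 + (7.5 − 6)/(8 − 6) × (64.1 − 50.7) = 60.75
On Version 2, PR 60.75 falls between score 7 (PR 47.2) and 9 (PR 65.8).
Interpolate: 7 + (60.75 − 47.2)/(65.8 − 47.2) × (9 − 7) = 8.5

8.5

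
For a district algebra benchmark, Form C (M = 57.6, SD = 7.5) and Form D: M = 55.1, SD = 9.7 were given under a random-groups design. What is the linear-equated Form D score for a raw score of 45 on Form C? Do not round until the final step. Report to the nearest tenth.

Linear equating: y = (SD_Y/SD_X)(x − M_X) + M_Y
y = (9.7/7.5)(45 − 57.6) + 55.1
y = 1.293333 × -12.6 + 55.1 = -16.2960 + 55.1 = 38.8

38.8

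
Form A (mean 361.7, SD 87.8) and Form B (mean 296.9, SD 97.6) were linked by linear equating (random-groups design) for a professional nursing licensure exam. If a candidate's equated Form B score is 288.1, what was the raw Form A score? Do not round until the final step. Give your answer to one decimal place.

353.8

Invert y = (SD_Y/SD_X)(x − M_X) + M_Y:
x = (SD_X/SD_Y)(y − M_Y) + M_X = (87.8/97.6)(288.1 − 296.9) + 361.7
x = 0.899590 × -8.800 + 361.7 = 353.8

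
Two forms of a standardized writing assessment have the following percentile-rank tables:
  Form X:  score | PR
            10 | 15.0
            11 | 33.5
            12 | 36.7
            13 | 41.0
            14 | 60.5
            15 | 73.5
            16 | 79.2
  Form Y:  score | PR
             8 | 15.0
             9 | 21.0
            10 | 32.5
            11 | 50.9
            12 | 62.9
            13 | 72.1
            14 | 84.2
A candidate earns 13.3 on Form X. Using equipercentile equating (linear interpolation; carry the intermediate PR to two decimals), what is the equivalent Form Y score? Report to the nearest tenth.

10.8

PR of 13.3 on Form X: 41.0 + (13.3 − 13)/(14 − 13) × (60.5 − 41.0) = 46.85
On Form Y, PR 46.85 falls between score 10 (PR 32.5) and 11 (PR 50.9).
Interpolate: 10 + (46.85 − 32.5)/(50.9 − 32.5) × (11 − 10) = 10.8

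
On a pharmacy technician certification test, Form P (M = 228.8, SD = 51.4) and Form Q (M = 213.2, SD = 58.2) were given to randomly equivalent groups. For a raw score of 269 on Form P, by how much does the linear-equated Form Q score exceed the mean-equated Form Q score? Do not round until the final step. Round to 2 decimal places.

Mean-equated: 269 + (213.2 − 228.8) = 253.40
Linear-equated: (58.2/51.4)(269 − 228.8) + 213.2 = 258.718
Difference = 258.718 − 253.40 = 5.32

5.32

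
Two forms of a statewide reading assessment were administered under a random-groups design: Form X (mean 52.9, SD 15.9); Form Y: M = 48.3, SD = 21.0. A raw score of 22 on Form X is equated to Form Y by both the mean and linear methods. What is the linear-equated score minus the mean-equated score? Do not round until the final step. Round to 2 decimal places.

-9.91

Mean-equated: 22 + (48.3 − 52.9) = 17.40
Linear-equated: (21.0/15.9)(22 − 52.9) + 48.3 = 7.489
Difference = 7.489 − 17.40 = -9.91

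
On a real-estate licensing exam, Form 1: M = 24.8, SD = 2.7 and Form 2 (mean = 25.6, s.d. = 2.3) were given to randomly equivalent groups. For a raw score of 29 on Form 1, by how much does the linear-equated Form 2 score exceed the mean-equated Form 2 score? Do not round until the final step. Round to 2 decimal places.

-0.62

Mean-equated: 29 + (25.6 − 24.8) = 29.80
Linear-equated: (2.3/2.7)(29 − 24.8) + 25.6 = 29.178
Difference = 29.178 − 29.80 = -0.62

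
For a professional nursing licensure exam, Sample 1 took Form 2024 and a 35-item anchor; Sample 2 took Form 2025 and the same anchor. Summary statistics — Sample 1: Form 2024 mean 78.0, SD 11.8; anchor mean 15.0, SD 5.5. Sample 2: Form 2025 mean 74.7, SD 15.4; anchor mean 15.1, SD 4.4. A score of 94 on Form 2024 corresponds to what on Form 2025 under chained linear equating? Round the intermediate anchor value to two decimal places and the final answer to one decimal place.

100.5

Form 2024 → anchor (Sample 1): v = (5.5/11.8)(94 − 78.0) + 15.0 = 22.46
anchor → Form 2025 (Sample 2): y = (15.4/4.4)(22.46 − 15.1) + 74.7 = 100.5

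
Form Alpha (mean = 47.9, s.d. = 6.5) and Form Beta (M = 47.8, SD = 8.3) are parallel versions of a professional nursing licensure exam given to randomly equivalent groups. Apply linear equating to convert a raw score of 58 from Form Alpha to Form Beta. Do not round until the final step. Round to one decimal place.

60.7

Linear equating: y = (SD_Y/SD_X)(x − M_X) + M_Y
y = (8.3/6.5)(58 − 47.9) + 47.8
y = 1.276923 × 10.1 + 47.8 = 12.8969 + 47.8 = 60.7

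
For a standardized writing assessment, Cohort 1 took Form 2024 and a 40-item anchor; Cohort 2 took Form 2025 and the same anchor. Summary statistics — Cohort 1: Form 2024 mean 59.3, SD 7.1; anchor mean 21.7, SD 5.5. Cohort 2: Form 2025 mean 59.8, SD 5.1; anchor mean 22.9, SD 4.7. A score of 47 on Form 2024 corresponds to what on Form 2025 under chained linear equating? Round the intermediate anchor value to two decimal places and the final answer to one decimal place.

48.2

Form 2024 → anchor (Cohort 1): v = (5.5/7.1)(47 − 59.3) + 21.7 = 12.17
anchor → Form 2025 (Cohort 2): y = (5.1/4.7)(12.17 − 22.9) + 59.8 = 48.2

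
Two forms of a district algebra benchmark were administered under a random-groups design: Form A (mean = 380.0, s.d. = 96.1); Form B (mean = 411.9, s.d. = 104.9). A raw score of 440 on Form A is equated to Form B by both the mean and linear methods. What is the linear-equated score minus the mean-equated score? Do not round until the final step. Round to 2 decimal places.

Mean-equated: 440 + (411.9 − 380.0) = 471.90
Linear-equated: (104.9/96.1)(440 − 380.0) + 411.9 = 477.394
Difference = 477.394 − 471.90 = 5.49

5.49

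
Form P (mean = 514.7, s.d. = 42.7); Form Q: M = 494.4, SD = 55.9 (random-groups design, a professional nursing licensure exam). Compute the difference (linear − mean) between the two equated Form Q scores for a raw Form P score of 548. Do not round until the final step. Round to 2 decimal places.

Mean-equated: 548 + (494.4 − 514.7) = 527.70
Linear-equated: (55.9/42.7)(548 − 514.7) + 494.4 = 537.994
Difference = 537.994 − 527.70 = 10.29

10.29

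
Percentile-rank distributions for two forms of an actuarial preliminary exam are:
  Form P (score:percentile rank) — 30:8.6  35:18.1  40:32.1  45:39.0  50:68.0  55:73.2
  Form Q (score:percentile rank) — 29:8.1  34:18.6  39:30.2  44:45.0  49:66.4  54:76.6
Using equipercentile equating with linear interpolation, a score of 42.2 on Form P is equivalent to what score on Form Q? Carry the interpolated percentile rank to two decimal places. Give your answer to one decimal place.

40.7

PR of 42.2 on Form P: 32.1 + (42.2 − 40)/(45 − 40) × (39.0 − 32.1) = 35.14
On Form Q, PR 35.14 falls between score 39 (PR 30.2) and 44 (PR 45.0).
Interpolate: 39 + (35.14 − 30.2)/(45.0 − 30.2) × (44 − 39) = 40.7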